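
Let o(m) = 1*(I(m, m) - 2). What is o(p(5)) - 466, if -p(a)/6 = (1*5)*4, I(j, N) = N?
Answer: -588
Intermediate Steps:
p(a) = -120 (p(a) = -6*1*5*4 = -30*4 = -6*20 = -120)
o(m) = -2 + m (o(m) = 1*(m - 2) = 1*(-2 + m) = -2 + m)
o(p(5)) - 466 = (-2 - 120) - 466 = -122 - 466 = -588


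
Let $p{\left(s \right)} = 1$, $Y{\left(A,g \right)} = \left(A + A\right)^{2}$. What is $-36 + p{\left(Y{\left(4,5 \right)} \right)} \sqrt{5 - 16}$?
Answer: $-36 + i \sqrt{11} \approx -36.0 + 3.3166 i$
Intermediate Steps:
$Y{\left(A,g \right)} = 4 A^{2}$ ($Y{\left(A,g \right)} = \left(2 A\right)^{2} = 4 A^{2}$)
$-36 + p{\left(Y{\left(4,5 \right)} \right)} \sqrt{5 - 16} = -36 + 1 \sqrt{5 - 16} = -36 + 1 \sqrt{-11} = -36 + 1 i \sqrt{11} = -36 + i \sqrt{11}$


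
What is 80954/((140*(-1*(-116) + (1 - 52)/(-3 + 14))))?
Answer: 445247/85750 ≈ 5.1924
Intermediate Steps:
80954/((140*(-1*(-116) + (1 - 52)/(-3 + 14)))) = 80954/((140*(116 - 51/11))) = 80954/((140*(1225/11))) = 80954/(171500/11) = 80954*(11/171500) = 445247/85750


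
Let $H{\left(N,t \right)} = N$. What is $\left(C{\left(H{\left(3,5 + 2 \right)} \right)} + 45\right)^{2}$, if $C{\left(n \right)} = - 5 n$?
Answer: $900$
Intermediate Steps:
$\left(C{\left(H{\left(3,5 + 2 \right)} \right)} + 45\right)^{2} = \left(\left(-5\right) 3 + 45\right)^{2} = \left(-15 + 45\right)^{2} = 30^{2} = 900$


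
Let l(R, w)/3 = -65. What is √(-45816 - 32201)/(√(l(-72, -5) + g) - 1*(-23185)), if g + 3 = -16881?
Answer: √78017/(√17079 - 23185*I) ≈ 6.7904e-5 + 0.012047*I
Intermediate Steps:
l(R, w) = -195 (l(R, w) = 3*(-65) = -195)
g = -16884 (g = -3 - 16881 = -16884)
√(-45816 - 32201)/(√(l(-72, -5) + g) - 1*(-23185)) = √(-45816 - 32201)/(√(-195 - 16884) - 1*(-23185)) = √(-78017)/(√(-17079) + 23185) = (I*√78017)/(I*√17079 + 23185) = (I*√78017)/(23185 + I*√17079) = I*√78017/(23185 + I*√17079)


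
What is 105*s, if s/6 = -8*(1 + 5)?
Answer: -30240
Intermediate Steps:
s = -288 (s = 6*(-8*(1 + 5)) = 6*(-8*6) = 6*(-48) = -288)
105*s = 105*(-288) = -30240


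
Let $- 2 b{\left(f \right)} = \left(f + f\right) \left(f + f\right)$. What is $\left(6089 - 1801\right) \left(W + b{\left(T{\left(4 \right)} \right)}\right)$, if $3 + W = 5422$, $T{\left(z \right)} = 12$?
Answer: $22001728$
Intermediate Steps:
$W = 5419$ ($W = -3 + 5422 = 5419$)
$b{\left(f \right)} = - 2 f^{2}$ ($b{\left(f \right)} = - \frac{\left(f + f\right) \left(f + f\right)}{2} = - \frac{2 f 2 f}{2} = - \frac{4 f^{2}}{2} = - 2 f^{2}$)
$\left(6089 - 1801\right) \left(W + b{\left(T{\left(4 \right)} \right)}\right) = \left(6089 - 1801\right) \left(5419 - 2 \cdot 12^{2}\right) = 4288 \left(5419 - 288\right) = 4288 \cdot 5131 = 22001728$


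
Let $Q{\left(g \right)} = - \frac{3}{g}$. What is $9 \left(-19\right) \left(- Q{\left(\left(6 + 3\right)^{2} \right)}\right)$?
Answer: $- \frac{19}{3} \approx -6.3333$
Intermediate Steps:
$9 \left(-19\right) \left(- Q{\left(\left(6 + 3\right)^{2} \right)}\right) = 9 \left(-19\right) \left(- \frac{-3}{\left(6 + 3\right)^{2}}\right) = - 171 \left(- \frac{-3}{9^{2}}\right) = - 171 \left(- \frac{-3}{81}\right) = - 171 \left(\left(-1\right) \left(- \frac{1}{27}\right)\right) = \left(-171\right) \frac{1}{27} = - \frac{19}{3}$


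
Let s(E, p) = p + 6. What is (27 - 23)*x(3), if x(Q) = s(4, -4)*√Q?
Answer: 8*√3 ≈ 13.856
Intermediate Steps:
s(E, p) = 6 + p
x(Q) = 2*√Q (x(Q) = (6 - 4)*√Q = 2*√Q)
(27 - 23)*x(3) = (27 - 23)*(2*√3) = 4*(2*√3) = 8*√3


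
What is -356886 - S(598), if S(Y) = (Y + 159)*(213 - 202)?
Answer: -365213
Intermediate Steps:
S(Y) = 1749 + 11*Y (S(Y) = (159 + Y)*11 = 1749 + 11*Y)
-356886 - S(598) = -356886 - (1749 + 11*598) = -356886 - (1749 + 6578) = -356886 - 1*8327 = -356886 - 8327 = -365213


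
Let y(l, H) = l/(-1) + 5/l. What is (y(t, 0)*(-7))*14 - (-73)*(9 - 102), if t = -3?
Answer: -20759/3 ≈ -6919.7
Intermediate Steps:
y(l, H) = -l + 5/l (y(l, H) = l*(-1) + 5/l = -l + 5/l)
(y(t, 0)*(-7))*14 - (-73)*(9 - 102) = ((-1*(-3) + 5/(-3))*(-7))*14 - (-73)*(9 - 102) = ((3 + 5*(-1/3))*(-7))*14 - (-73)*(-93) = ((3 - 5/3)*(-7))*14 - 1*6789 = ((4/3)*(-7))*14 - 6789 = -28/3*14 - 6789 = -392/3 - 6789 = -20759/3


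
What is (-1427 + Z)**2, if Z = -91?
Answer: 2304324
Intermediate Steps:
(-1427 + Z)**2 = (-1427 - 91)**2 = (-1518)**2 = 2304324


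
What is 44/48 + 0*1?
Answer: 11/12 ≈ 0.91667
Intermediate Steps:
44/48 + 0*1 = 44*(1/48) + 0 = 11/12 + 0 = 11/12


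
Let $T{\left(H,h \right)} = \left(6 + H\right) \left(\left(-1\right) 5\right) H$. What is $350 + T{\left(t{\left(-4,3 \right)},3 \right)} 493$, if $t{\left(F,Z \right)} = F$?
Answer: $20070$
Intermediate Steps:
$T{\left(H,h \right)} = H \left(-30 - 5 H\right)$ ($T{\left(H,h \right)} = \left(6 + H\right) \left(-5\right) H = \left(-30 - 5 H\right) H = H \left(-30 - 5 H\right)$)
$350 + T{\left(t{\left(-4,3 \right)},3 \right)} 493 = 350 + \left(-5\right) \left(-4\right) \left(6 - 4\right) 493 = 350 + \left(-5\right) \left(-4\right) 2 \cdot 493 = 350 + 40 \cdot 493 = 350 + 19720 = 20070$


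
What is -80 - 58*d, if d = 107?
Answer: -6286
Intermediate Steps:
-80 - 58*d = -80 - 58*107 = -80 - 6206 = -6286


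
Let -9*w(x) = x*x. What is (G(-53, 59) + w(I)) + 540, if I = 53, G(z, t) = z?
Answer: 1574/9 ≈ 174.89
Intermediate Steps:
w(x) = -x**2/9 (w(x) = -x*x/9 = -x**2/9)
(G(-53, 59) + w(I)) + 540 = (-53 - 1/9*53**2) + 540 = (-53 - 1/9*2809) + 540 = (-53 - 2809/9) + 540 = -3286/9 + 540 = 1574/9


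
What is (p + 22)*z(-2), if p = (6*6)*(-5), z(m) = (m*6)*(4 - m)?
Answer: 11376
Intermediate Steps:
z(m) = 6*m*(4 - m) (z(m) = (6*m)*(4 - m) = 6*m*(4 - m))
p = -180 (p = 36*(-5) = -180)
(p + 22)*z(-2) = (-180 + 22)*(6*(-2)*(4 - 1*(-2))) = -948*(-2)*(4 + 2) = -948*(-2)*6 = -158*(-72) = 11376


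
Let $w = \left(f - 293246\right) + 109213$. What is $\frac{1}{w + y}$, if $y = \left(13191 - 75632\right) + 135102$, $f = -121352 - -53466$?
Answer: $- \frac{1}{179258} \approx -5.5785 \cdot 10^{-6}$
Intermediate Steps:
$f = -67886$ ($f = -121352 + 53466 = -67886$)
$w = -251919$ ($w = \left(-67886 - 293246\right) + 109213 = -361132 + 109213 = -251919$)
$y = 72661$ ($y = -62441 + 135102 = 72661$)
$\frac{1}{w + y} = \frac{1}{-251919 + 72661} = \frac{1}{-179258} = - \frac{1}{179258}$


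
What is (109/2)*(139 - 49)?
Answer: 4905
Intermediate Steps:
(109/2)*(139 - 49) = (109*(½))*90 = (109/2)*90 = 4905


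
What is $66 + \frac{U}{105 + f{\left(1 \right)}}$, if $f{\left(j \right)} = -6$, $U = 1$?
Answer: $\frac{6535}{99} \approx 66.01$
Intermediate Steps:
$66 + \frac{U}{105 + f{\left(1 \right)}} = 66 + \frac{1}{105 - 6} \cdot 1 = 66 + \frac{1}{99} \cdot 1 = 66 + \frac{1}{99} = \frac{6535}{99}$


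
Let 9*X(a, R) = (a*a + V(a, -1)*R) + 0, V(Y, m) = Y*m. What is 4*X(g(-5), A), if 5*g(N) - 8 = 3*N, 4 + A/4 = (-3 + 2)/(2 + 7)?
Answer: -18956/2025 ≈ -9.3610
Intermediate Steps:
A = -148/9 (A = -16 + 4*((-3 + 2)/(2 + 7)) = -16 + 4*(-1/9) = -16 + 4*(-1*⅑) = -16 + 4*(-⅑) = -16 - 4/9 = -148/9 ≈ -16.444)
g(N) = 8/5 + 3*N/5 (g(N) = 8/5 + (3*N)/5 = 8/5 + 3*N/5)
X(a, R) = a²/9 - R*a/9 (X(a, R) = ((a*a + (a*(-1))*R) + 0)/9 = ((a² + (-a)*R) + 0)/9 = ((a² - R*a) + 0)/9 = (a² - R*a)/9 = a²/9 - R*a/9)
4*X(g(-5), A) = 4*((8/5 + (⅗)*(-5))*((8/5 + (⅗)*(-5)) - 1*(-148/9))/9) = 4*((8/5 - 3)*((8/5 - 3) + 148/9)/9) = 4*((⅑)*(-7/5)*(-7/5 + 148/9)) = 4*((⅑)*(-7/5)*(677/45)) = 4*(-4739/2025) = -18956/2025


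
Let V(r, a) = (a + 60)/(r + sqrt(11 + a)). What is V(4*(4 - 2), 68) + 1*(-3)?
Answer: -1069/15 + 128*sqrt(79)/15 ≈ 4.5793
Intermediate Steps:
V(r, a) = (60 + a)/(r + sqrt(11 + a))
V(4*(4 - 2), 68) + 1*(-3) = (60 + 68)/(4*(4 - 2) + sqrt(11 + 68)) + 1*(-3) = 128/(4*2 + sqrt(79)) - 3 = 128/(8 + sqrt(79)) - 3 = -3 + 128/(8 + sqrt(79))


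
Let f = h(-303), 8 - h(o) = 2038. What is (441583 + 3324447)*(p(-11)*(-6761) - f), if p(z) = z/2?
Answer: 147686749465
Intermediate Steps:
h(o) = -2030 (h(o) = 8 - 1*2038 = 8 - 2038 = -2030)
f = -2030
p(z) = z/2 (p(z) = z*(1/2) = z/2)
(441583 + 3324447)*(p(-11)*(-6761) - f) = (441583 + 3324447)*(((1/2)*(-11))*(-6761) - 1*(-2030)) = 3766030*(-11/2*(-6761) + 2030) = 3766030*(74371/2 + 2030) = 3766030*(78431/2) = 147686749465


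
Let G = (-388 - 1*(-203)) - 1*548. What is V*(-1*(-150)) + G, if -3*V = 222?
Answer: -11833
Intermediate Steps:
G = -733 (G = (-388 + 203) - 548 = -185 - 548 = -733)
V = -74 (V = -1/3*222 = -74)
V*(-1*(-150)) + G = -(-74)*(-150) - 733 = -74*150 - 733 = -11100 - 733 = -11833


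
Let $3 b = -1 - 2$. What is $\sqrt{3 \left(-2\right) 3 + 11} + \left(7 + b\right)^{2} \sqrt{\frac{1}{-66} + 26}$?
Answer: $\frac{42 \sqrt{2310}}{11} + i \sqrt{7} \approx 183.51 + 2.6458 i$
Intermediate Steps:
$b = -1$ ($b = \frac{-1 - 2}{3} = \frac{1}{3} \left(-3\right) = -1$)
$\sqrt{3 \left(-2\right) 3 + 11} + \left(7 + b\right)^{2} \sqrt{\frac{1}{-66} + 26} = \sqrt{3 \left(-2\right) 3 + 11} + \left(7 - 1\right)^{2} \sqrt{\frac{1}{-66} + 26} = \sqrt{\left(-6\right) 3 + 11} + 6^{2} \sqrt{- \frac{1}{66} + 26} = \sqrt{-18 + 11} + 36 \sqrt{\frac{1715}{66}} = \sqrt{-7} + 36 \frac{7 \sqrt{2310}}{66} = i \sqrt{7} + \frac{42 \sqrt{2310}}{11} = \frac{42 \sqrt{2310}}{11} + i \sqrt{7}$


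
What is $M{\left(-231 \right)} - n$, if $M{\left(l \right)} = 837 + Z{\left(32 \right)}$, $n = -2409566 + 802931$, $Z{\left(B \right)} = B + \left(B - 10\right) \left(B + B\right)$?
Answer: $1608912$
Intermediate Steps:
$Z{\left(B \right)} = B + 2 B \left(-10 + B\right)$ ($Z{\left(B \right)} = B + \left(-10 + B\right) 2 B = B + 2 B \left(-10 + B\right)$)
$n = -1606635$
$M{\left(l \right)} = 2277$ ($M{\left(l \right)} = 837 + 32 \left(-19 + 2 \cdot 32\right) = 837 + 32 \left(-19 + 64\right) = 837 + 32 \cdot 45 = 837 + 1440 = 2277$)
$M{\left(-231 \right)} - n = 2277 - -1606635 = 2277 + 1606635 = 1608912$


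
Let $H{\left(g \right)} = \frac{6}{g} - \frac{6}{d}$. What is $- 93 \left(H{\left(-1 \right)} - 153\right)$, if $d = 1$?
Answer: $15345$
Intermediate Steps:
$H{\left(g \right)} = -6 + \frac{6}{g}$ ($H{\left(g \right)} = \frac{6}{g} - \frac{6}{1} = \frac{6}{g} - 6 = -6 + \frac{6}{g}$)
$- 93 \left(H{\left(-1 \right)} - 153\right) = - 93 \left(\left(-6 + \frac{6}{-1}\right) - 153\right) = - 93 \left(\left(-6 + 6 \left(-1\right)\right) - 153\right) = - 93 \left(\left(-6 - 6\right) - 153\right) = - 93 \left(-12 - 153\right) = \left(-93\right) \left(-165\right) = 15345$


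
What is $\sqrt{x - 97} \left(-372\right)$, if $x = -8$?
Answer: $- 372 i \sqrt{105} \approx - 3811.9 i$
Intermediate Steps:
$\sqrt{x - 97} \left(-372\right) = \sqrt{-8 - 97} \left(-372\right) = \sqrt{-105} \left(-372\right) = i \sqrt{105} \left(-372\right) = - 372 i \sqrt{105}$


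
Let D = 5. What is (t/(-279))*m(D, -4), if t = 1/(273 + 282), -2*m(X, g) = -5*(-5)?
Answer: 5/61938 ≈ 8.0726e-5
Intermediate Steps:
m(X, g) = -25/2 (m(X, g) = -(-5)*(-5)/2 = -1/2*25 = -25/2)
t = 1/555 ≈ 0.0018018
(t/(-279))*m(D, -4) = ((1/555)/(-279))*(-25/2) = ((1/555)*(-1/279))*(-25/2) = -1/154845*(-25/2) = 5/61938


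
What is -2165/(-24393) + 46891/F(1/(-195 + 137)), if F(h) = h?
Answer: -66341103289/24393 ≈ -2.7197e+6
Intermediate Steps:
-2165/(-24393) + 46891/F(1/(-195 + 137)) = -2165/(-24393) + 46891/(1/(-195 + 137)) = -2165*(-1/24393) + 46891/(1/(-58)) = 2165/24393 + 46891/(-1/58) = 2165/24393 + 46891*(-58) = 2165/24393 - 2719678 = -66341103289/24393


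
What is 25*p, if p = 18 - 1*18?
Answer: 0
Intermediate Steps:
p = 0 (p = 18 - 18 = 0)
25*p = 25*0 = 0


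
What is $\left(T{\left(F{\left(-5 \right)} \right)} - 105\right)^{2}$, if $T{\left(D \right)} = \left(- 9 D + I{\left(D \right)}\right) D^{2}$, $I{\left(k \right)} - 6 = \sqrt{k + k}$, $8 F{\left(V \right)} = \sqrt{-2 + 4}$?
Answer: $\frac{\left(26832 - 4 \sqrt[4]{2} + 9 \sqrt{2}\right)^{2}}{65536} \approx 10992.0$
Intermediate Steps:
$F{\left(V \right)} = \frac{\sqrt{2}}{8}$ ($F{\left(V \right)} = \frac{\sqrt{-2 + 4}}{8} = \frac{\sqrt{2}}{8}$)
$I{\left(k \right)} = 6 + \sqrt{2} \sqrt{k}$ ($I{\left(k \right)} = 6 + \sqrt{k + k} = 6 + \sqrt{2 k} = 6 + \sqrt{2} \sqrt{k}$)
$T{\left(D \right)} = D^{2} \left(6 - 9 D + \sqrt{2} \sqrt{D}\right)$ ($T{\left(D \right)} = \left(- 9 D + \left(6 + \sqrt{2} \sqrt{D}\right)\right) D^{2} = \left(6 - 9 D + \sqrt{2} \sqrt{D}\right) D^{2} = D^{2} \left(6 - 9 D + \sqrt{2} \sqrt{D}\right)$)
$\left(T{\left(F{\left(-5 \right)} \right)} - 105\right)^{2} = \left(\left(\frac{\sqrt{2}}{8}\right)^{2} \left(6 - 9 \frac{\sqrt{2}}{8} + \sqrt{2} \sqrt{\frac{\sqrt{2}}{8}}\right) - 105\right)^{2} = \left(\frac{6 - \frac{9 \sqrt{2}}{8} + \sqrt{2} \frac{2^{\frac{3}{4}}}{4}}{32} - 105\right)^{2} = \left(\frac{6 - \frac{9 \sqrt{2}}{8} + \frac{\sqrt[4]{2}}{2}}{32} - 105\right)^{2} = \left(\frac{6 + \frac{\sqrt[4]{2}}{2} - \frac{9 \sqrt{2}}{8}}{32} - 105\right)^{2} = \left(\left(\frac{3}{16} - \frac{9 \sqrt{2}}{256} + \frac{\sqrt[4]{2}}{64}\right) - 105\right)^{2} = \left(- \frac{1677}{16} - \frac{9 \sqrt{2}}{256} + \frac{\sqrt[4]{2}}{64}\right)^{2}$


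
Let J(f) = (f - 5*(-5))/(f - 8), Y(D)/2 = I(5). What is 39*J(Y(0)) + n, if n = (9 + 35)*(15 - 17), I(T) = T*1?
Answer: 1189/2 ≈ 594.50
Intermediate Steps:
I(T) = T
Y(D) = 10 (Y(D) = 2*5 = 10)
J(f) = (25 + f)/(-8 + f) (J(f) = (f + 25)/(-8 + f) = (25 + f)/(-8 + f))
n = -88 (n = 44*(-2) = -88)
39*J(Y(0)) + n = 39*((25 + 10)/(-8 + 10)) - 88 = 39*(35/2) - 88 = 1365/2 - 88 = 1189/2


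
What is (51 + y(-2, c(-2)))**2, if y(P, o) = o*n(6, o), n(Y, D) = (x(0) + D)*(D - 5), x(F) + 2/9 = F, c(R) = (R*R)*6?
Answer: 1068047761/9 ≈ 1.1867e+8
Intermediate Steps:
c(R) = 6*R**2 (c(R) = R**2*6 = 6*R**2)
x(F) = -2/9 + F
n(Y, D) = (-5 + D)*(-2/9 + D) (n(Y, D) = ((-2/9 + 0) + D)*(D - 5) = (-2/9 + D)*(-5 + D) = (-5 + D)*(-2/9 + D))
y(P, o) = o*(10/9 + o**2 - 47*o/9)
(51 + y(-2, c(-2)))**2 = (51 + (6*(-2)**2)*(10 - 282*(-2)**2 + 9*(6*(-2)**2)**2)/9)**2 = (51 + (6*4)*(10 - 282*4 + 9*(6*4)**2)/9)**2 = (51 + (1/9)*24*(10 - 47*24 + 9*24**2))**2 = (51 + (1/9)*24*(10 - 1128 + 9*576))**2 = (51 + (1/9)*24*(10 - 1128 + 5184))**2 = (51 + (1/9)*24*4066)**2 = (51 + 32528/3)**2 = (32681/3)**2 = 1068047761/9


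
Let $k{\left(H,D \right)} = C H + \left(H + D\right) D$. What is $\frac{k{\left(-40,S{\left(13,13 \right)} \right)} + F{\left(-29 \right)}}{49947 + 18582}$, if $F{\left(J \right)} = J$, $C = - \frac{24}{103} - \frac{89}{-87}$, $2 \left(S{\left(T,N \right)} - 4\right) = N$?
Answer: $- \frac{13274795}{2456353476} \approx -0.0054043$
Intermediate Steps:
$S{\left(T,N \right)} = 4 + \frac{N}{2}$
$C = \frac{7079}{8961}$ ($C = \left(-24\right) \frac{1}{103} - - \frac{89}{87} = - \frac{24}{103} + \frac{89}{87} = \frac{7079}{8961} \approx 0.78998$)
$k{\left(H,D \right)} = \frac{7079 H}{8961} + D \left(D + H\right)$ ($k{\left(H,D \right)} = \frac{7079 H}{8961} + \left(H + D\right) D = \frac{7079 H}{8961} + \left(D + H\right) D = \frac{7079 H}{8961} + D \left(D + H\right)$)
$\frac{k{\left(-40,S{\left(13,13 \right)} \right)} + F{\left(-29 \right)}}{49947 + 18582} = \frac{\left(\left(4 + \frac{1}{2} \cdot 13\right)^{2} + \frac{7079}{8961} \left(-40\right) + \left(4 + \frac{1}{2} \cdot 13\right) \left(-40\right)\right) - 29}{49947 + 18582} = \frac{\left(\left(4 + \frac{13}{2}\right)^{2} - \frac{283160}{8961} + \left(4 + \frac{13}{2}\right) \left(-40\right)\right) - 29}{68529} = \left(\left(\left(\frac{21}{2}\right)^{2} - \frac{283160}{8961} + \frac{21}{2} \left(-40\right)\right) - 29\right) \frac{1}{68529} = \left(\left(\frac{441}{4} - \frac{283160}{8961} - 420\right) - 29\right) \frac{1}{68529} = \left(- \frac{12235319}{35844} - 29\right) \frac{1}{68529} = \left(- \frac{13274795}{35844}\right) \frac{1}{68529} = - \frac{13274795}{2456353476}$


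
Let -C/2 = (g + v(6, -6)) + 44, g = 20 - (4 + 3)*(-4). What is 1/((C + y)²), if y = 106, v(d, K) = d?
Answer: 1/8100 ≈ 0.00012346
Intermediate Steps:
g = 48 (g = 20 - 7*(-4) = 20 - 1*(-28) = 20 + 28 = 48)
C = -196 (C = -2*((48 + 6) + 44) = -2*(54 + 44) = -2*98 = -196)
1/((C + y)²) = 1/((-196 + 106)²) = 1/((-90)²) = 1/8100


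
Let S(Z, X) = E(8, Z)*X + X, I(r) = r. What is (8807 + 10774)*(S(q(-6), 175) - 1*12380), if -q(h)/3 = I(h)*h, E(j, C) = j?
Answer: -211572705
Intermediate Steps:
q(h) = -3*h² (q(h) = -3*h*h = -3*h²)
S(Z, X) = 9*X (S(Z, X) = 8*X + X = 9*X)
(8807 + 10774)*(S(q(-6), 175) - 1*12380) = (8807 + 10774)*(9*175 - 1*12380) = 19581*(1575 - 12380) = 19581*(-10805) = -211572705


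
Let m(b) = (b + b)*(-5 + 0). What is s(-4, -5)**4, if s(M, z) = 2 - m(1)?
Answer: 20736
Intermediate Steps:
m(b) = -10*b (m(b) = (2*b)*(-5) = -10*b)
s(M, z) = 12 (s(M, z) = 2 - (-10) = 2 - 1*(-10) = 2 + 10 = 12)
s(-4, -5)**4 = 12**4 = 20736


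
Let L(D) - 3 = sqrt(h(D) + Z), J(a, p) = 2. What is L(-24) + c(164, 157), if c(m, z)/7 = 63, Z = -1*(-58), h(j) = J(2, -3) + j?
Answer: 450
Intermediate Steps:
h(j) = 2 + j
Z = 58
c(m, z) = 441 (c(m, z) = 7*63 = 441)
L(D) = 3 + sqrt(60 + D) (L(D) = 3 + sqrt((2 + D) + 58) = 3 + sqrt(60 + D))
L(-24) + c(164, 157) = (3 + sqrt(60 - 24)) + 441 = (3 + sqrt(36)) + 441 = (3 + 6) + 441 = 9 + 441 = 450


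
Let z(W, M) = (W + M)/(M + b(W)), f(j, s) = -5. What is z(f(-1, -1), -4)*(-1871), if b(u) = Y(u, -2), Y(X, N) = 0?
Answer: -16839/4 ≈ -4209.8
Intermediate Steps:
b(u) = 0
z(W, M) = (M + W)/M (z(W, M) = (W + M)/(M + 0) = (M + W)/M)
z(f(-1, -1), -4)*(-1871) = ((-4 - 5)/(-4))*(-1871) = -¼*(-9)*(-1871) = (9/4)*(-1871) = -16839/4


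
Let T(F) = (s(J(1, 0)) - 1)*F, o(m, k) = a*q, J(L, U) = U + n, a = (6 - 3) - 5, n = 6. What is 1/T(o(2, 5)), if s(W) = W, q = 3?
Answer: -1/30 ≈ -0.033333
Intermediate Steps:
a = -2 (a = 3 - 5 = -2)
J(L, U) = 6 + U (J(L, U) = U + 6 = 6 + U)
o(m, k) = -6 (o(m, k) = -2*3 = -6)
T(F) = 5*F (T(F) = ((6 + 0) - 1)*F = (6 - 1)*F = 5*F)
1/T(o(2, 5)) = 1/(5*(-6)) = 1/(-30) = -1/30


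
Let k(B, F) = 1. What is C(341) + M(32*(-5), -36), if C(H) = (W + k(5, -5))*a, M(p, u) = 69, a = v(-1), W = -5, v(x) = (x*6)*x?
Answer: 45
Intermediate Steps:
v(x) = 6*x² (v(x) = (6*x)*x = 6*x²)
a = 6 (a = 6*(-1)² = 6*1 = 6)
C(H) = -24 (C(H) = (-5 + 1)*6 = -4*6 = -24)
C(341) + M(32*(-5), -36) = -24 + 69 = 45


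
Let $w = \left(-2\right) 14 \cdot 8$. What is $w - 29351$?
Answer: $-29575$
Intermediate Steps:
$w = -224$ ($w = \left(-28\right) 8 = -224$)
$w - 29351 = -224 - 29351 = -29575$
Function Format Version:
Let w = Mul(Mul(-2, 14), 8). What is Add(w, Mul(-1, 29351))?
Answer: -29575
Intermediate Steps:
w = -224 (w = Mul(-28, 8) = -224)
Add(w, Mul(-1, 29351)) = Add(-224, Mul(-1, 29351)) = Add(-224, -29351) = -29575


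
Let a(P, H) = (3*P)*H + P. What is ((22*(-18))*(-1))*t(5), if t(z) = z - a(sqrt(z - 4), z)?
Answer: -4356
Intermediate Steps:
a(P, H) = P + 3*H*P (a(P, H) = 3*H*P + P = P + 3*H*P)
t(z) = z - sqrt(-4 + z)*(1 + 3*z) (t(z) = z - sqrt(z - 4)*(1 + 3*z) = z - sqrt(-4 + z)*(1 + 3*z))
((22*(-18))*(-1))*t(5) = ((22*(-18))*(-1))*(5 - sqrt(-4 + 5)*(1 + 3*5)) = (-396*(-1))*(5 - sqrt(1)*(1 + 15)) = 396*(5 - 1*1*16) = 396*(5 - 16) = 396*(-11) = -4356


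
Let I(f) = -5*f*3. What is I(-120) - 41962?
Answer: -40162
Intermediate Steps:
I(f) = -15*f
I(-120) - 41962 = -15*(-120) - 41962 = 1800 - 41962 = -40162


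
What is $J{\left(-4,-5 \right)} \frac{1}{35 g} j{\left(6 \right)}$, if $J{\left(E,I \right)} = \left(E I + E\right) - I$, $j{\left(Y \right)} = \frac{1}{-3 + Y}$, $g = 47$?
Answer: $\frac{1}{235} \approx 0.0042553$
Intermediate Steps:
$J{\left(E,I \right)} = E - I + E I$ ($J{\left(E,I \right)} = \left(E + E I\right) - I = E - I + E I$)
$J{\left(-4,-5 \right)} \frac{1}{35 g} j{\left(6 \right)} = \frac{\left(-4 - -5 - -20\right) \frac{1}{35 \cdot 47}}{-3 + 6} = \frac{\left(-4 + 5 + 20\right) \frac{1}{35} \cdot \frac{1}{47}}{3} = 21 \cdot \frac{1}{1645} \cdot \frac{1}{3} = \frac{3}{235} \cdot \frac{1}{3} = \frac{1}{235}$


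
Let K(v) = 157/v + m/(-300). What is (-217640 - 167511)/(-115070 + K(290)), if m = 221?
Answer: 3350813700/1001110699 ≈ 3.3471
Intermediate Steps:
K(v) = -221/300 + 157/v (K(v) = 157/v + 221/(-300) = 157/v + 221*(-1/300) = 157/v - 221/300 = -221/300 + 157/v)
(-217640 - 167511)/(-115070 + K(290)) = (-217640 - 167511)/(-115070 + (-221/300 + 157/290)) = -385151/(-115070 + (-221/300 + 157*(1/290))) = -385151/(-115070 + (-221/300 + 157/290)) = -385151/(-115070 - 1699/8700) = -385151/(-1001110699/8700) = -385151*(-8700/1001110699) = 3350813700/1001110699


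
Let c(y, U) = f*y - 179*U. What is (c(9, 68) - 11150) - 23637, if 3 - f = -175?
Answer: -45357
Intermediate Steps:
f = 178 (f = 3 - 1*(-175) = 3 + 175 = 178)
c(y, U) = -179*U + 178*y (c(y, U) = 178*y - 179*U = -179*U + 178*y)
(c(9, 68) - 11150) - 23637 = ((-179*68 + 178*9) - 11150) - 23637 = ((-12172 + 1602) - 11150) - 23637 = (-10570 - 11150) - 23637 = -21720 - 23637 = -45357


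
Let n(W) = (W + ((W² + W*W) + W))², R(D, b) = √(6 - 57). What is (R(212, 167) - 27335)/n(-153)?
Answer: -27335/2163366144 + I*√51/2163366144 ≈ -1.2635e-5 + 3.3011e-9*I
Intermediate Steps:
R(D, b) = I*√51 (R(D, b) = √(-51) = I*√51)
n(W) = (2*W + 2*W²)² (n(W) = (W + ((W² + W²) + W))² = (W + (2*W² + W))² = (W + (W + 2*W²))² = (2*W + 2*W²)²)
(R(212, 167) - 27335)/n(-153) = (I*√51 - 27335)/((4*(-153)²*(1 - 153)²)) = (-27335 + I*√51)/((4*23409*(-152)²)) = (-27335 + I*√51)/((4*23409*23104)) = (-27335 + I*√51)/2163366144 = (-27335 + I*√51)*(1/2163366144) = -27335/2163366144 + I*√51/2163366144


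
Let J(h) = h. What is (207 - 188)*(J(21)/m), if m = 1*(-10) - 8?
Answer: -133/6 ≈ -22.167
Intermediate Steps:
m = -18 (m = -10 - 8 = -18)
(207 - 188)*(J(21)/m) = (207 - 188)*(21/(-18)) = 19*(21*(-1/18)) = 19*(-7/6) = -133/6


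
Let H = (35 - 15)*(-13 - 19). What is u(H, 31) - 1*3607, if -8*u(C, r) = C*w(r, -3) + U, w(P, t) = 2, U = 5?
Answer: -27581/8 ≈ -3447.6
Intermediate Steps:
H = -640 (H = 20*(-32) = -640)
u(C, r) = -5/8 - C/4 (u(C, r) = -(C*2 + 5)/8 = -(2*C + 5)/8 = -(5 + 2*C)/8 = -5/8 - C/4)
u(H, 31) - 1*3607 = (-5/8 - ¼*(-640)) - 1*3607 = (-5/8 + 160) - 3607 = 1275/8 - 3607 = -27581/8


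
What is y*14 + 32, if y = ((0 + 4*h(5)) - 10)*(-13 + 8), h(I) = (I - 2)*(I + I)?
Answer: -7668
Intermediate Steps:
h(I) = 2*I*(-2 + I) (h(I) = (-2 + I)*(2*I) = 2*I*(-2 + I))
y = -550 (y = ((0 + 4*(2*5*(-2 + 5))) - 10)*(-13 + 8) = ((0 + 4*(2*5*3)) - 10)*(-5) = ((0 + 4*30) - 10)*(-5) = ((0 + 120) - 10)*(-5) = (120 - 10)*(-5) = 110*(-5) = -550)
y*14 + 32 = -550*14 + 32 = -7700 + 32 = -7668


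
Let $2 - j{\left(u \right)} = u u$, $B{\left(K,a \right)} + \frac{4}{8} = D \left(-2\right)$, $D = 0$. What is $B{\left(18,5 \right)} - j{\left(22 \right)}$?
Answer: $\frac{963}{2} \approx 481.5$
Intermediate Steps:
$B{\left(K,a \right)} = - \frac{1}{2}$ ($B{\left(K,a \right)} = - \frac{1}{2} + 0 \left(-2\right) = - \frac{1}{2} + 0 = - \frac{1}{2}$)
$j{\left(u \right)} = 2 - u^{2}$ ($j{\left(u \right)} = 2 - u u = 2 - u^{2}$)
$B{\left(18,5 \right)} - j{\left(22 \right)} = - \frac{1}{2} - \left(2 - 22^{2}\right) = - \frac{1}{2} - \left(2 - 484\right) = - \frac{1}{2} - -482 = - \frac{1}{2} + 482 = \frac{963}{2}$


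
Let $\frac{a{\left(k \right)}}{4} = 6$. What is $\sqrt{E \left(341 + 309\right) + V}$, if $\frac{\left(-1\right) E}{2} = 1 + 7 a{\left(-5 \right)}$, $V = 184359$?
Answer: $i \sqrt{35341} \approx 187.99 i$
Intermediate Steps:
$a{\left(k \right)} = 24$ ($a{\left(k \right)} = 4 \cdot 6 = 24$)
$E = -338$ ($E = - 2 \left(1 + 7 \cdot 24\right) = - 2 \left(1 + 168\right) = \left(-2\right) 169 = -338$)
$\sqrt{E \left(341 + 309\right) + V} = \sqrt{- 338 \left(341 + 309\right) + 184359} = \sqrt{\left(-338\right) 650 + 184359} = \sqrt{-219700 + 184359} = \sqrt{-35341} = i \sqrt{35341}$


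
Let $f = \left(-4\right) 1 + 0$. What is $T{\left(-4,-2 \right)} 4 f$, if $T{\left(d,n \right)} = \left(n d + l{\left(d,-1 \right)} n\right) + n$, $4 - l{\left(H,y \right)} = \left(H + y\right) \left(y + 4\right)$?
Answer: $512$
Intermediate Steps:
$l{\left(H,y \right)} = 4 - \left(4 + y\right) \left(H + y\right)$ ($l{\left(H,y \right)} = 4 - \left(H + y\right) \left(y + 4\right) = 4 - \left(H + y\right) \left(4 + y\right) = 4 - \left(4 + y\right) \left(H + y\right)$)
$T{\left(d,n \right)} = n + d n + n \left(7 - 3 d\right)$ ($T{\left(d,n \right)} = \left(n d + \left(4 - \left(-1\right)^{2} - 4 d - -4 - d \left(-1\right)\right) n\right) + n = \left(d n + \left(4 - 1 - 4 d + 4 + d\right) n\right) + n = \left(d n + \left(7 - 3 d\right) n\right) + n = \left(d n + n \left(7 - 3 d\right)\right) + n = n + d n + n \left(7 - 3 d\right)$)
$f = -4$ ($f = -4 + 0 = -4$)
$T{\left(-4,-2 \right)} 4 f = 2 \left(-2\right) \left(4 - -4\right) 4 \left(-4\right) = 2 \left(-2\right) \left(4 + 4\right) 4 \left(-4\right) = 2 \left(-2\right) 8 \cdot 4 \left(-4\right) = \left(-32\right) 4 \left(-4\right) = \left(-128\right) \left(-4\right) = 512$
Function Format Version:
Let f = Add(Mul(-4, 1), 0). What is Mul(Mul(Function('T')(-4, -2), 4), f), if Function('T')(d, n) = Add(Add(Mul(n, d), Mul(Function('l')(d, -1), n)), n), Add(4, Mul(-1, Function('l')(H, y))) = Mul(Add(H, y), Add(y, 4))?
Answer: 512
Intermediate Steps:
Function('l')(H, y) = Add(4, Mul(-1, Add(4, y), Add(H, y))) (Function('l')(H, y) = Add(4, Mul(-1, Mul(Add(H, y), Add(y, 4)))) = Add(4, Mul(-1, Mul(Add(H, y), Add(4, y)))) = Add(4, Mul(-1, Mul(Add(4, y), Add(H, y)))) = Add(4, Mul(-1, Add(4, y), Add(H, y))))
Function('T')(d, n) = Add(n, Mul(d, n), Mul(n, Add(7, Mul(-3, d)))) (Function('T')(d, n) = Add(Add(Mul(n, d), Mul(Add(4, Mul(-1, Pow(-1, 2)), Mul(-4, d), Mul(-4, -1), Mul(-1, d, -1)), n)), n) = Add(Add(Mul(d, n), Mul(Add(4, Mul(-1, 1), Mul(-4, d), 4, d), n)), n) = Add(Add(Mul(d, n), Mul(Add(4, -1, Mul(-4, d), 4, d), n)), n) = Add(Add(Mul(d, n), Mul(Add(7, Mul(-3, d)), n)), n) = Add(Add(Mul(d, n), Mul(n, Add(7, Mul(-3, d)))), n) = Add(n, Mul(d, n), Mul(n, Add(7, Mul(-3, d)))))
f = -4 (f = Add(-4, 0) = -4)
Mul(Mul(Function('T')(-4, -2), 4), f) = Mul(Mul(Mul(2, -2, Add(4, Mul(-1, -4))), 4), -4) = Mul(Mul(Mul(2, -2, Add(4, 4)), 4), -4) = Mul(Mul(Mul(2, -2, 8), 4), -4) = Mul(Mul(-32, 4), -4) = Mul(-128, -4) = 512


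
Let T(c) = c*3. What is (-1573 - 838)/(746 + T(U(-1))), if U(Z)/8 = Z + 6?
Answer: -2411/866 ≈ -2.7841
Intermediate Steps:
U(Z) = 48 + 8*Z (U(Z) = 8*(Z + 6) = 8*(6 + Z) = 48 + 8*Z)
T(c) = 3*c
(-1573 - 838)/(746 + T(U(-1))) = (-1573 - 838)/(746 + 3*(48 + 8*(-1))) = -2411/(746 + 3*(48 - 8)) = -2411/(746 + 3*40) = -2411/(746 + 120) = -2411/866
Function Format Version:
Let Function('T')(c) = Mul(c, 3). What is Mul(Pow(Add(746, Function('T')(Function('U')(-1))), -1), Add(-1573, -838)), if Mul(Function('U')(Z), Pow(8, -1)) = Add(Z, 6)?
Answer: Rational(-2411, 866) ≈ -2.7841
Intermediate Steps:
Function('U')(Z) = Add(48, Mul(8, Z)) (Function('U')(Z) = Mul(8, Add(Z, 6)) = Mul(8, Add(6, Z)) = Add(48, Mul(8, Z)))
Function('T')(c) = Mul(3, c)
Mul(Pow(Add(746, Function('T')(Function('U')(-1))), -1), Add(-1573, -838)) = Mul(Pow(Add(746, Mul(3, Add(48, Mul(8, -1)))), -1), Add(-1573, -838)) = Mul(Pow(Add(746, Mul(3, Add(48, -8))), -1), -2411) = Mul(Pow(Add(746, Mul(3, 40)), -1), -2411) = Mul(Pow(Add(746, 120), -1), -2411) = Mul(Pow(866, -1), -2411) = Mul(Rational(1, 866), -2411) = Rational(-2411, 866)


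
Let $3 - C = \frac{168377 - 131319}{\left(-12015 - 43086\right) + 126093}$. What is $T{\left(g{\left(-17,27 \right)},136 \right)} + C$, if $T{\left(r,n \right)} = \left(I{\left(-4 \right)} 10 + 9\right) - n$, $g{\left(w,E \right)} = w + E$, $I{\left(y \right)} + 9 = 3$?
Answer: $- \frac{6549793}{35496} \approx -184.52$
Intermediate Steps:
$I{\left(y \right)} = -6$ ($I{\left(y \right)} = -9 + 3 = -6$)
$g{\left(w,E \right)} = E + w$
$C = \frac{87959}{35496}$ ($C = 3 - \frac{168377 - 131319}{\left(-12015 - 43086\right) + 126093} = 3 - \frac{37058}{\left(-12015 - 43086\right) + 126093} = 3 - \frac{37058}{-55101 + 126093} = 3 - \frac{37058}{70992} = 3 - 37058 \cdot \frac{1}{70992} = 3 - \frac{18529}{35496} = \frac{87959}{35496} \approx 2.478$)
$T{\left(r,n \right)} = -51 - n$ ($T{\left(r,n \right)} = \left(\left(-6\right) 10 + 9\right) - n = \left(-60 + 9\right) - n = -51 - n$)
$T{\left(g{\left(-17,27 \right)},136 \right)} + C = \left(-51 - 136\right) + \frac{87959}{35496} = -187 + \frac{87959}{35496} = - \frac{6549793}{35496}$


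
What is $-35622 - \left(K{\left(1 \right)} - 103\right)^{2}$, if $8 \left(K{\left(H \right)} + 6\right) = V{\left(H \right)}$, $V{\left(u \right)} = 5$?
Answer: $- \frac{3031497}{64} \approx -47367.0$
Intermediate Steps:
$K{\left(H \right)} = - \frac{43}{8}$ ($K{\left(H \right)} = -6 + \frac{1}{8} \cdot 5 = -6 + \frac{5}{8} = - \frac{43}{8}$)
$-35622 - \left(K{\left(1 \right)} - 103\right)^{2} = -35622 - \left(- \frac{43}{8} - 103\right)^{2} = -35622 - \left(- \frac{867}{8}\right)^{2} = -35622 - \frac{751689}{64} = - \frac{3031497}{64}$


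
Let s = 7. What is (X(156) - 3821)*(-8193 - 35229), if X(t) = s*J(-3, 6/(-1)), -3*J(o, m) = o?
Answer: 165611508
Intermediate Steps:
J(o, m) = -o/3
X(t) = 7 (X(t) = 7*(-⅓*(-3)) = 7*1 = 7)
(X(156) - 3821)*(-8193 - 35229) = (7 - 3821)*(-8193 - 35229) = -3814*(-43422) = 165611508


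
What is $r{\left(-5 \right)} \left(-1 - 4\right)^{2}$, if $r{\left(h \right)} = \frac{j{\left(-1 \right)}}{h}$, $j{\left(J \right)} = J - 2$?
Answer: $15$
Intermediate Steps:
$j{\left(J \right)} = -2 + J$
$r{\left(h \right)} = - \frac{3}{h}$ ($r{\left(h \right)} = \frac{-2 - 1}{h} = - \frac{3}{h}$)
$r{\left(-5 \right)} \left(-1 - 4\right)^{2} = - \frac{3}{-5} \left(-1 - 4\right)^{2} = \left(-3\right) \left(- \frac{1}{5}\right) \left(-5\right)^{2} = \frac{3}{5} \cdot 25 = 15$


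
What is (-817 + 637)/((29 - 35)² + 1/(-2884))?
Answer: -519120/103823 ≈ -5.0000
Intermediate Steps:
(-817 + 637)/((29 - 35)² + 1/(-2884)) = -180/((-6)² - 1/2884) = -180/(36 - 1/2884) = -180/103823/2884 = -180*2884/103823 = -519120/103823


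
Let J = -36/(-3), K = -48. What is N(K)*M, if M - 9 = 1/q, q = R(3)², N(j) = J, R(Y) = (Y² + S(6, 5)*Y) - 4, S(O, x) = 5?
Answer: 10803/100 ≈ 108.03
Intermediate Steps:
R(Y) = -4 + Y² + 5*Y (R(Y) = (Y² + 5*Y) - 4 = -4 + Y² + 5*Y)
J = 12 (J = -36*(-⅓) = 12)
N(j) = 12
q = 400 (q = (-4 + 3² + 5*3)² = (-4 + 9 + 15)² = 20² = 400)
M = 3601/400 (M = 9 + 1/400 = 3601/400 ≈ 9.0025)
N(K)*M = 12*(3601/400) = 10803/100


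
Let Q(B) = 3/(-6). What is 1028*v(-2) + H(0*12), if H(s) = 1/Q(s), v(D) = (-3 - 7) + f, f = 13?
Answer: 3082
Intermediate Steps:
Q(B) = -½ (Q(B) = 3*(-⅙) = -½)
v(D) = 3 (v(D) = (-3 - 7) + 13 = -10 + 13 = 3)
H(s) = -2 (H(s) = 1/(-½) = -2)
1028*v(-2) + H(0*12) = 1028*3 - 2 = 3084 - 2 = 3082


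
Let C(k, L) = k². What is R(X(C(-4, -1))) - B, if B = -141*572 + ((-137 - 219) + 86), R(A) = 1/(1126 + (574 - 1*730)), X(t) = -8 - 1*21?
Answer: 78494341/970 ≈ 80922.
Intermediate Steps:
X(t) = -29 (X(t) = -8 - 21 = -29)
R(A) = 1/970 (R(A) = 1/(1126 + (574 - 730)) = 1/(1126 - 156) = 1/970)
B = -80922 (B = -80652 + (-356 + 86) = -80652 - 270 = -80922)
R(X(C(-4, -1))) - B = 1/970 - 1*(-80922) = 1/970 + 80922 = 78494341/970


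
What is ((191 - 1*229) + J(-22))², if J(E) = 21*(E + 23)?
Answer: 289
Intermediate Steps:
J(E) = 483 + 21*E (J(E) = 21*(23 + E) = 483 + 21*E)
((191 - 1*229) + J(-22))² = ((191 - 1*229) + (483 + 21*(-22)))² = ((191 - 229) + (483 - 462))² = (-38 + 21)² = (-17)² = 289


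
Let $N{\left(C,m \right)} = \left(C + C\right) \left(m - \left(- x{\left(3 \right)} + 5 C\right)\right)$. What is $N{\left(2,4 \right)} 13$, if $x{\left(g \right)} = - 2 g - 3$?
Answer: $-780$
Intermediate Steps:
$x{\left(g \right)} = -3 - 2 g$
$N{\left(C,m \right)} = 2 C \left(-9 + m - 5 C\right)$ ($N{\left(C,m \right)} = \left(C + C\right) \left(m - \left(9 + 5 C\right)\right) = 2 C \left(m - \left(9 + 5 C\right)\right) = 2 C \left(-9 + m - 5 C\right)$)
$N{\left(2,4 \right)} 13 = 2 \cdot 2 \left(-9 + 4 - 10\right) 13 = 2 \cdot 2 \left(-15\right) 13 = \left(-60\right) 13 = -780$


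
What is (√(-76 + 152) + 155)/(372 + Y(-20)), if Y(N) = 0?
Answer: 5/12 + √19/186 ≈ 0.44010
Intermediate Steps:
(√(-76 + 152) + 155)/(372 + Y(-20)) = (√(-76 + 152) + 155)/(372 + 0) = (√76 + 155)/372 = (2*√19 + 155)*(1/372) = (155 + 2*√19)*(1/372) = 5/12 + √19/186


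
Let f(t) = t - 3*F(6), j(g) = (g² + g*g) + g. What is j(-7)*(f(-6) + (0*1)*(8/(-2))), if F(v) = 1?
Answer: -819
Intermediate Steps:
j(g) = g + 2*g² (j(g) = (g² + g²) + g = 2*g² + g = g + 2*g²)
f(t) = -3 + t (f(t) = t - 3*1 = t - 3 = -3 + t)
j(-7)*(f(-6) + (0*1)*(8/(-2))) = (-7*(1 + 2*(-7)))*((-3 - 6) + (0*1)*(8/(-2))) = (-7*(1 - 14))*(-9 + 0*(8*(-½))) = (-7*(-13))*(-9 + 0*(-4)) = 91*(-9 + 0) = 91*(-9) = -819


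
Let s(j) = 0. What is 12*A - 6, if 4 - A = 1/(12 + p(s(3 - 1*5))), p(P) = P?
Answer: 41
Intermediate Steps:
A = 47/12 (A = 4 - 1/(12 + 0) = 4 - 1/12 = 47/12 ≈ 3.9167)
12*A - 6 = 12*(47/12) - 6 = 47 - 6 = 41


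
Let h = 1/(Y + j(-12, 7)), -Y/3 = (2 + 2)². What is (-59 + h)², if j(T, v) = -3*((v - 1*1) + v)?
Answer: 26357956/7569 ≈ 3482.4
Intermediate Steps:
j(T, v) = 3 - 6*v (j(T, v) = -3*((v - 1) + v) = -3*((-1 + v) + v) = -3*(-1 + 2*v) = 3 - 6*v)
Y = -48 (Y = -3*(2 + 2)² = -3*4² = -3*16 = -48)
h = -1/87 (h = 1/(-48 + (3 - 6*7)) = 1/(-48 + (3 - 42)) = 1/(-48 - 39) = 1/(-87) = -1/87 ≈ -0.011494)
(-59 + h)² = (-59 - 1/87)² = (-5134/87)² = 26357956/7569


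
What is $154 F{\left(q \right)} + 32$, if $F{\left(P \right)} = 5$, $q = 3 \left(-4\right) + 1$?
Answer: $802$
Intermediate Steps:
$q = -11$ ($q = -12 + 1 = -11$)
$154 F{\left(q \right)} + 32 = 154 \cdot 5 + 32 = 770 + 32 = 802$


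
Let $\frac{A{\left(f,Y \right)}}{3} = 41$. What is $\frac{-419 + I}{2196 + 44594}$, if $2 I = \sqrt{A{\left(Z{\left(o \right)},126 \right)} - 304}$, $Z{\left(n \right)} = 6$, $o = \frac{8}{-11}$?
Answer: $- \frac{419}{46790} + \frac{i \sqrt{181}}{93580} \approx -0.0089549 + 0.00014377 i$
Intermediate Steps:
$o = - \frac{8}{11}$ ($o = 8 \left(- \frac{1}{11}\right) = - \frac{8}{11} \approx -0.72727$)
$A{\left(f,Y \right)} = 123$ ($A{\left(f,Y \right)} = 3 \cdot 41 = 123$)
$I = \frac{i \sqrt{181}}{2}$ ($I = \frac{\sqrt{123 - 304}}{2} = \frac{\sqrt{-181}}{2} = \frac{i \sqrt{181}}{2} \approx 6.7268 i$)
$\frac{-419 + I}{2196 + 44594} = \frac{-419 + \frac{i \sqrt{181}}{2}}{2196 + 44594} = \frac{-419 + \frac{i \sqrt{181}}{2}}{46790} = \left(-419 + \frac{i \sqrt{181}}{2}\right) \frac{1}{46790} = - \frac{419}{46790} + \frac{i \sqrt{181}}{93580}$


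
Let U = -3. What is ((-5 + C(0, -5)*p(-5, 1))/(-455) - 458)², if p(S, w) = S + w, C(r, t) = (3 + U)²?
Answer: 1736972329/8281 ≈ 2.0975e+5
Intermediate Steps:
C(r, t) = 0 (C(r, t) = (3 - 3)² = 0² = 0)
((-5 + C(0, -5)*p(-5, 1))/(-455) - 458)² = ((-5 + 0*(-5 + 1))/(-455) - 458)² = ((-5 + 0*(-4))*(-1/455) - 458)² = ((-5 + 0)*(-1/455) - 458)² = (-5*(-1/455) - 458)² = (1/91 - 458)² = (-41677/91)² = 1736972329/8281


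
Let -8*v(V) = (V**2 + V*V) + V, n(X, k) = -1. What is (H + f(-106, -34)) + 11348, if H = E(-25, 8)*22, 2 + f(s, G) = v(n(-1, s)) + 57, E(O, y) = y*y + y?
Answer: 103895/8 ≈ 12987.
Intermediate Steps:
E(O, y) = y + y**2 (E(O, y) = y**2 + y = y + y**2)
v(V) = -V**2/4 - V/8 (v(V) = -((V**2 + V*V) + V)/8 = -((V**2 + V**2) + V)/8 = -(2*V**2 + V)/8 = -(V + 2*V**2)/8 = -V**2/4 - V/8)
f(s, G) = 439/8 (f(s, G) = -2 + (-1/8*(-1)*(1 + 2*(-1)) + 57) = -2 + (-1/8*(-1)*(1 - 2) + 57) = -2 + (-1/8*(-1)*(-1) + 57) = -2 + (-1/8 + 57) = -2 + 455/8 = 439/8)
H = 1584 (H = (8*(1 + 8))*22 = (8*9)*22 = 72*22 = 1584)
(H + f(-106, -34)) + 11348 = (1584 + 439/8) + 11348 = 13111/8 + 11348 = 103895/8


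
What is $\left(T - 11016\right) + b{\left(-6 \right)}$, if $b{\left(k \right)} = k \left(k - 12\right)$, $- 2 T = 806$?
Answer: $-11311$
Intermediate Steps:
$T = -403$ ($T = \left(- \frac{1}{2}\right) 806 = -403$)
$b{\left(k \right)} = k \left(-12 + k\right)$
$\left(T - 11016\right) + b{\left(-6 \right)} = \left(-403 - 11016\right) - 6 \left(-12 - 6\right) = -11419 - -108 = -11419 + 108 = -11311$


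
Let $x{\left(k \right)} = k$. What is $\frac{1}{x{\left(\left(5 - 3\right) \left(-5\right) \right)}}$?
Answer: $- \frac{1}{10} \approx -0.1$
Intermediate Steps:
$\frac{1}{x{\left(\left(5 - 3\right) \left(-5\right) \right)}} = \frac{1}{\left(5 - 3\right) \left(-5\right)} = \frac{1}{2 \left(-5\right)} = \frac{1}{-10} = - \frac{1}{10}$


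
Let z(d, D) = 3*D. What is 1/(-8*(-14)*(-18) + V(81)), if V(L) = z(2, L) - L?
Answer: -1/1854 ≈ -0.00053937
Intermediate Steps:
V(L) = 2*L (V(L) = 3*L - L = 2*L)
1/(-8*(-14)*(-18) + V(81)) = 1/(-8*(-14)*(-18) + 2*81) = 1/(112*(-18) + 162) = 1/(-2016 + 162) = 1/(-1854) = -1/1854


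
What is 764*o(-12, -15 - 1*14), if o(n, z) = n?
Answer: -9168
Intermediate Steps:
764*o(-12, -15 - 1*14) = 764*(-12) = -9168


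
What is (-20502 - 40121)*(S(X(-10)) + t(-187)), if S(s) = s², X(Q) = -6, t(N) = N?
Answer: 9154073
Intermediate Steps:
(-20502 - 40121)*(S(X(-10)) + t(-187)) = (-20502 - 40121)*((-6)² - 187) = -60623*(36 - 187) = -60623*(-151) = 9154073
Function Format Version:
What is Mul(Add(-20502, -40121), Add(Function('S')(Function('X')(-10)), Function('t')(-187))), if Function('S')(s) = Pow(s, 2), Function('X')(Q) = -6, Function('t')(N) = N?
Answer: 9154073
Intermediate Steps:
Mul(Add(-20502, -40121), Add(Function('S')(Function('X')(-10)), Function('t')(-187))) = Mul(Add(-20502, -40121), Add(Pow(-6, 2), -187)) = Mul(-60623, Add(36, -187)) = Mul(-60623, -151) = 9154073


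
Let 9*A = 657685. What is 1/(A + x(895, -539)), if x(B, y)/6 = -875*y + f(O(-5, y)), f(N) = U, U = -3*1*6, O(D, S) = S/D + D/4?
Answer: 9/26124463 ≈ 3.4450e-7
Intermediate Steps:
O(D, S) = D/4 + S/D (O(D, S) = S/D + D*(¼) = S/D + D/4 = D/4 + S/D)
A = 657685/9 (A = (⅑)*657685 = 657685/9 ≈ 73076.)
U = -18 (U = -3*6 = -18)
f(N) = -18
x(B, y) = -108 - 5250*y (x(B, y) = 6*(-875*y - 18) = 6*(-18 - 875*y) = -108 - 5250*y)
1/(A + x(895, -539)) = 1/(657685/9 + (-108 - 5250*(-539))) = 1/(657685/9 + (-108 + 2829750)) = 1/(657685/9 + 2829642) = 1/(26124463/9) = 9/26124463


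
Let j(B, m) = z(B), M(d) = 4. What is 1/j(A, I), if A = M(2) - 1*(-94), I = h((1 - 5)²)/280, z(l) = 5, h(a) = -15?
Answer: ⅕ ≈ 0.20000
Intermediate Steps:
I = -3/56 (I = -15/280 = -15*1/280 = -3/56 ≈ -0.053571)
A = 98 (A = 4 - 1*(-94) = 4 + 94 = 98)
j(B, m) = 5
1/j(A, I) = 1/5 = ⅕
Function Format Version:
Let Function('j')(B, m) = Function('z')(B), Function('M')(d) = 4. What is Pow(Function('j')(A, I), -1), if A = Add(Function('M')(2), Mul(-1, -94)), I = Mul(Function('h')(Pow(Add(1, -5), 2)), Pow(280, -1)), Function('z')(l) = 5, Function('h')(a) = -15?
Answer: Rational(1, 5) ≈ 0.20000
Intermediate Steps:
I = Rational(-3, 56) (I = Mul(-15, Pow(280, -1)) = Mul(-15, Rational(1, 280)) = Rational(-3, 56) ≈ -0.053571)
A = 98 (A = Add(4, Mul(-1, -94)) = Add(4, 94) = 98)
Function('j')(B, m) = 5
Pow(Function('j')(A, I), -1) = Pow(5, -1) = Rational(1, 5)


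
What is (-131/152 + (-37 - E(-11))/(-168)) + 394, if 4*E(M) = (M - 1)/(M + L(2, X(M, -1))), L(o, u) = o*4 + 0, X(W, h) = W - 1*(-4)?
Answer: 1255619/3192 ≈ 393.36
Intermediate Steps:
X(W, h) = 4 + W (X(W, h) = W + 4 = 4 + W)
L(o, u) = 4*o (L(o, u) = 4*o + 0 = 4*o)
E(M) = (-1 + M)/(4*(8 + M)) (E(M) = ((M - 1)/(M + 4*2))/4 = ((-1 + M)/(M + 8))/4 = ((-1 + M)/(8 + M))/4 = (-1 + M)/(4*(8 + M)))
(-131/152 + (-37 - E(-11))/(-168)) + 394 = (-131/152 + (-37 - (-1 - 11)/(4*(8 - 11)))/(-168)) + 394 = (-131*1/152 + (-37 - (-12)/(4*(-3)))*(-1/168)) + 394 = (-131/152 + (-37 - (-1)*(-12)/(4*3))*(-1/168)) + 394 = (-131/152 + (-37 - 1*1)*(-1/168)) + 394 = (-131/152 + (-37 - 1)*(-1/168)) + 394 = (-131/152 - 38*(-1/168)) + 394 = (-131/152 + 19/84) + 394 = -2029/3192 + 394 = 1255619/3192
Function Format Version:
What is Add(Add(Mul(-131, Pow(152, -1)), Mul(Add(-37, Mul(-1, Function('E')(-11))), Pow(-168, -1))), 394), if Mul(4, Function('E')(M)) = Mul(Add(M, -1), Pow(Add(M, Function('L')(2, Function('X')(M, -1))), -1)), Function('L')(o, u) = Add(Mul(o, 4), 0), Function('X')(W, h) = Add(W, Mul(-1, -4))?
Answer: Rational(1255619, 3192) ≈ 393.36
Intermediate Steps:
Function('X')(W, h) = Add(4, W) (Function('X')(W, h) = Add(W, 4) = Add(4, W))
Function('L')(o, u) = Mul(4, o) (Function('L')(o, u) = Add(Mul(4, o), 0) = Mul(4, o))
Function('E')(M) = Mul(Rational(1, 4), Pow(Add(8, M), -1), Add(-1, M)) (Function('E')(M) = Mul(Rational(1, 4), Mul(Add(M, -1), Pow(Add(M, Mul(4, 2)), -1))) = Mul(Rational(1, 4), Mul(Add(-1, M), Pow(Add(M, 8), -1))) = Mul(Rational(1, 4), Mul(Add(-1, M), Pow(Add(8, M), -1))) = Mul(Rational(1, 4), Mul(Pow(Add(8, M), -1), Add(-1, M))) = Mul(Rational(1, 4), Pow(Add(8, M), -1), Add(-1, M)))
Add(Add(Mul(-131, Pow(152, -1)), Mul(Add(-37, Mul(-1, Function('E')(-11))), Pow(-168, -1))), 394) = Add(Add(Mul(-131, Pow(152, -1)), Mul(Add(-37, Mul(-1, Mul(Rational(1, 4), Pow(Add(8, -11), -1), Add(-1, -11)))), Pow(-168, -1))), 394) = Add(Add(Mul(-131, Rational(1, 152)), Mul(Add(-37, Mul(-1, Mul(Rational(1, 4), Pow(-3, -1), -12))), Rational(-1, 168))), 394) = Add(Add(Rational(-131, 152), Mul(Add(-37, Mul(-1, Mul(Rational(1, 4), Rational(-1, 3), -12))), Rational(-1, 168))), 394) = Add(Add(Rational(-131, 152), Mul(Add(-37, Mul(-1, 1)), Rational(-1, 168))), 394) = Add(Add(Rational(-131, 152), Mul(Add(-37, -1), Rational(-1, 168))), 394) = Add(Add(Rational(-131, 152), Mul(-38, Rational(-1, 168))), 394) = Add(Add(Rational(-131, 152), Rational(19, 84)), 394) = Add(Rational(-2029, 3192), 394) = Rational(1255619, 3192)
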